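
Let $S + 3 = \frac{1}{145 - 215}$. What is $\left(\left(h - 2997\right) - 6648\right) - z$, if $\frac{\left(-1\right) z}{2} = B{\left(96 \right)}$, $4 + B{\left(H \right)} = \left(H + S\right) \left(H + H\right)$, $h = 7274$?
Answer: $\frac{1166463}{35} \approx 33328.0$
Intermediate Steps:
$S = - \frac{211}{70}$ ($S = -3 + \frac{1}{145 - 215} = -3 + \frac{1}{-70} = -3 - \frac{1}{70} = - \frac{211}{70} \approx -3.0143$)
$B{\left(H \right)} = -4 + 2 H \left(- \frac{211}{70} + H\right)$ ($B{\left(H \right)} = -4 + \left(H - \frac{211}{70}\right) \left(H + H\right) = -4 + \left(- \frac{211}{70} + H\right) 2 H = -4 + 2 H \left(- \frac{211}{70} + H\right)$)
$z = - \frac{1249448}{35}$ ($z = - 2 \left(-4 + 2 \cdot 96^{2} - \frac{20256}{35}\right) = - 2 \left(-4 + 2 \cdot 9216 - \frac{20256}{35}\right) = - 2 \left(-4 + 18432 - \frac{20256}{35}\right) = \left(-2\right) \frac{624724}{35} = - \frac{1249448}{35} \approx -35699.0$)
$\left(\left(h - 2997\right) - 6648\right) - z = \left(\left(7274 - 2997\right) - 6648\right) - - \frac{1249448}{35} = \left(\left(7274 - 2997\right) - 6648\right) + \frac{1249448}{35} = \left(4277 - 6648\right) + \frac{1249448}{35} = -2371 + \frac{1249448}{35} = \frac{1166463}{35}$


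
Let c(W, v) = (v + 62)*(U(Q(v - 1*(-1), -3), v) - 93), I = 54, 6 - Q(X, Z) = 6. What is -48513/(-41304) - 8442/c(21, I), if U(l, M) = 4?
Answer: 70794715/35535208 ≈ 1.9922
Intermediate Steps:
Q(X, Z) = 0 (Q(X, Z) = 6 - 1*6 = 6 - 6 = 0)
c(W, v) = -5518 - 89*v (c(W, v) = (v + 62)*(4 - 93) = (62 + v)*(-89) = -5518 - 89*v)
-48513/(-41304) - 8442/c(21, I) = -48513/(-41304) - 8442/(-5518 - 89*54) = -48513*(-1/41304) - 8442/(-5518 - 4806) = 16171/13768 - 8442/(-10324) = 16171/13768 - 8442*(-1/10324) = 16171/13768 + 4221/5162 = 70794715/35535208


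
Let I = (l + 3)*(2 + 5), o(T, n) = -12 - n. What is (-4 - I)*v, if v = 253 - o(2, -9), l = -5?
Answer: 2560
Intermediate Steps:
v = 256 (v = 253 - (-12 - 1*(-9)) = 253 - (-12 + 9) = 253 - 1*(-3) = 253 + 3 = 256)
I = -14 (I = (-5 + 3)*(2 + 5) = -2*7 = -14)
(-4 - I)*v = (-4 - 1*(-14))*256 = (-4 + 14)*256 = 10*256 = 2560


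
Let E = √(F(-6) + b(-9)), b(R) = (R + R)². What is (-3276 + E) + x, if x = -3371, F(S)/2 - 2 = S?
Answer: -6647 + 2*√79 ≈ -6629.2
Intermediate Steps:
F(S) = 4 + 2*S
b(R) = 4*R² (b(R) = (2*R)² = 4*R²)
E = 2*√79 (E = √((4 + 2*(-6)) + 4*(-9)²) = √((4 - 12) + 4*81) = √(-8 + 324) = √316 = 2*√79 ≈ 17.776)
(-3276 + E) + x = (-3276 + 2*√79) - 3371 = -6647 + 2*√79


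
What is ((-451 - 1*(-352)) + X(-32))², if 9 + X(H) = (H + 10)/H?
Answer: 2948089/256 ≈ 11516.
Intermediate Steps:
X(H) = -9 + (10 + H)/H (X(H) = -9 + (H + 10)/H = -9 + (10 + H)/H)
((-451 - 1*(-352)) + X(-32))² = ((-451 - 1*(-352)) + (-8 + 10/(-32)))² = ((-451 + 352) + (-8 + 10*(-1/32)))² = (-99 + (-8 - 5/16))² = (-99 - 133/16)² = (-1717/16)² = 2948089/256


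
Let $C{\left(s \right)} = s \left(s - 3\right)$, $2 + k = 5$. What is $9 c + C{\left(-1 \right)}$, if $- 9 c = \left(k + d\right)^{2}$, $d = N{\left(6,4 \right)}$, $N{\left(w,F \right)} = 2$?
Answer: $-21$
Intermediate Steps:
$k = 3$ ($k = -2 + 5 = 3$)
$d = 2$
$C{\left(s \right)} = s \left(-3 + s\right)$
$c = - \frac{25}{9}$ ($c = - \frac{\left(3 + 2\right)^{2}}{9} = - \frac{5^{2}}{9} = \left(- \frac{1}{9}\right) 25 = - \frac{25}{9} \approx -2.7778$)
$9 c + C{\left(-1 \right)} = 9 \left(- \frac{25}{9}\right) - \left(-3 - 1\right) = -25 - -4 = -25 + 4 = -21$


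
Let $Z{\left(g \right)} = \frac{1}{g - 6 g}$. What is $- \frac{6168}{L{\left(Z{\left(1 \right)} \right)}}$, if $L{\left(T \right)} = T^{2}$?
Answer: $-154200$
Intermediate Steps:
$Z{\left(g \right)} = - \frac{1}{5 g}$ ($Z{\left(g \right)} = \frac{1}{\left(-5\right) g} = - \frac{1}{5 g}$)
$- \frac{6168}{L{\left(Z{\left(1 \right)} \right)}} = - \frac{6168}{\left(- \frac{1}{5 \cdot 1}\right)^{2}} = - \frac{6168}{\left(\left(- \frac{1}{5}\right) 1\right)^{2}} = - \frac{6168}{\left(- \frac{1}{5}\right)^{2}} = - 6168 \frac{1}{\frac{1}{25}} = \left(-6168\right) 25 = -154200$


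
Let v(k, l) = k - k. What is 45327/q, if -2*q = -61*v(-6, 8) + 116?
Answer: -1563/2 ≈ -781.50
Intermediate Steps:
v(k, l) = 0
q = -58 (q = -(-61*0 + 116)/2 = -(0 + 116)/2 = -½*116 = -58)
45327/q = 45327/(-58) = 45327*(-1/58) = -1563/2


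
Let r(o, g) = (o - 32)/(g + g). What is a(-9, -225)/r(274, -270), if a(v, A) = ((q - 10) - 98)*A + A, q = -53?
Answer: -9720000/121 ≈ -80331.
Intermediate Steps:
a(v, A) = -160*A (a(v, A) = ((-53 - 10) - 98)*A + A = (-63 - 98)*A + A = -161*A + A = -160*A)
r(o, g) = (-32 + o)/(2*g) (r(o, g) = (-32 + o)/((2*g)) = (-32 + o)*(1/(2*g)) = (-32 + o)/(2*g))
a(-9, -225)/r(274, -270) = (-160*(-225))/(((½)*(-32 + 274)/(-270))) = 36000/(((½)*(-1/270)*242)) = 36000/(-121/270) = 36000*(-270/121) = -9720000/121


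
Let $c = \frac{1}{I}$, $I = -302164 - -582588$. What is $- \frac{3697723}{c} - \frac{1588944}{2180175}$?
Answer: $- \frac{753563153774331848}{726725} \approx -1.0369 \cdot 10^{12}$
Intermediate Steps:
$I = 280424$ ($I = -302164 + 582588 = 280424$)
$c = \frac{1}{280424} \approx 3.566 \cdot 10^{-6}$
$- \frac{3697723}{c} - \frac{1588944}{2180175} = - 3697723 \frac{1}{\frac{1}{280424}} - \frac{1588944}{2180175} = \left(-3697723\right) 280424 - \frac{529648}{726725} = -1036930274552 - \frac{529648}{726725} = - \frac{753563153774331848}{726725}$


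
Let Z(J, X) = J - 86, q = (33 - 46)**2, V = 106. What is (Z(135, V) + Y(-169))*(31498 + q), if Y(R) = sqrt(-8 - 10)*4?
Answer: 1551683 + 380004*I*sqrt(2) ≈ 1.5517e+6 + 5.3741e+5*I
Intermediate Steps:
q = 169 (q = (-13)**2 = 169)
Z(J, X) = -86 + J
Y(R) = 12*I*sqrt(2) (Y(R) = sqrt(-18)*4 = (3*I*sqrt(2))*4 = 12*I*sqrt(2))
(Z(135, V) + Y(-169))*(31498 + q) = ((-86 + 135) + 12*I*sqrt(2))*(31498 + 169) = (49 + 12*I*sqrt(2))*31667 = 1551683 + 380004*I*sqrt(2)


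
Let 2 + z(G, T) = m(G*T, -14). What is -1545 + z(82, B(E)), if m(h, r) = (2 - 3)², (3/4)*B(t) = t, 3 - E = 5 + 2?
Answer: -1546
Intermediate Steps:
E = -4 (E = 3 - (5 + 2) = 3 - 1*7 = 3 - 7 = -4)
B(t) = 4*t/3
m(h, r) = 1 (m(h, r) = (-1)² = 1)
z(G, T) = -1 (z(G, T) = -2 + 1 = -1)
-1545 + z(82, B(E)) = -1545 - 1 = -1546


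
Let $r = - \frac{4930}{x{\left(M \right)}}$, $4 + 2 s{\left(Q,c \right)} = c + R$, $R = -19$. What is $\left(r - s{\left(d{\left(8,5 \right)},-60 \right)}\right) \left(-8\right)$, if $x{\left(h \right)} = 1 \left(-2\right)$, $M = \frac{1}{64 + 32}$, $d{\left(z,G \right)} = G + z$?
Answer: $-20052$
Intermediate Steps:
$s{\left(Q,c \right)} = - \frac{23}{2} + \frac{c}{2}$ ($s{\left(Q,c \right)} = -2 + \frac{c - 19}{2} = -2 + \frac{-19 + c}{2} = -2 + \left(- \frac{19}{2} + \frac{c}{2}\right) = - \frac{23}{2} + \frac{c}{2}$)
$M = \frac{1}{96} \approx 0.010417$
$x{\left(h \right)} = -2$
$r = 2465$ ($r = - \frac{4930}{-2} = \left(-4930\right) \left(- \frac{1}{2}\right) = 2465$)
$\left(r - s{\left(d{\left(8,5 \right)},-60 \right)}\right) \left(-8\right) = \left(2465 - \left(- \frac{23}{2} + \frac{1}{2} \left(-60\right)\right)\right) \left(-8\right) = \left(2465 - \left(- \frac{23}{2} - 30\right)\right) \left(-8\right) = \left(2465 - - \frac{83}{2}\right) \left(-8\right) = \left(2465 + \frac{83}{2}\right) \left(-8\right) = \frac{5013}{2} \left(-8\right) = -20052$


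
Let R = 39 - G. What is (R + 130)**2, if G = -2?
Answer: 29241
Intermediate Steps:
R = 41 (R = 39 - 1*(-2) = 39 + 2 = 41)
(R + 130)**2 = (41 + 130)**2 = 171**2 = 29241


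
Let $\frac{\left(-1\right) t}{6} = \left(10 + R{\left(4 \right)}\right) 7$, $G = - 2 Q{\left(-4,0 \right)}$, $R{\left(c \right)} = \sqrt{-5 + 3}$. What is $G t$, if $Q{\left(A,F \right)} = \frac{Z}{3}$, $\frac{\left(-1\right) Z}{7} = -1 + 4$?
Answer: $-5880 - 588 i \sqrt{2} \approx -5880.0 - 831.56 i$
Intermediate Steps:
$Z = -21$ ($Z = - 7 \left(-1 + 4\right) = \left(-7\right) 3 = -21$)
$R{\left(c \right)} = i \sqrt{2}$ ($R{\left(c \right)} = \sqrt{-2} = i \sqrt{2}$)
$Q{\left(A,F \right)} = -7$ ($Q{\left(A,F \right)} = - \frac{21}{3} = \left(-21\right) \frac{1}{3} = -7$)
$G = 14$ ($G = \left(-2\right) \left(-7\right) = 14$)
$t = -420 - 42 i \sqrt{2}$ ($t = - 6 \left(10 + i \sqrt{2}\right) 7 = - 6 \left(70 + 7 i \sqrt{2}\right) = -420 - 42 i \sqrt{2} \approx -420.0 - 59.397 i$)
$G t = 14 \left(-420 - 42 i \sqrt{2}\right) = -5880 - 588 i \sqrt{2}$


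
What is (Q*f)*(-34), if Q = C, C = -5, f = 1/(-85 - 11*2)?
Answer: -170/107 ≈ -1.5888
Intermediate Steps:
f = -1/107 (f = 1/(-85 - 22) = 1/(-107) = -1/107 ≈ -0.0093458)
Q = -5
(Q*f)*(-34) = -5*(-1/107)*(-34) = (5/107)*(-34) = -170/107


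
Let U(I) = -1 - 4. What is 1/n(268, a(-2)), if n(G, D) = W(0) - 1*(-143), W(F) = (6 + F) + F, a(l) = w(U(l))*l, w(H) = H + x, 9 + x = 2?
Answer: 1/149 ≈ 0.0067114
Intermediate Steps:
x = -7 (x = -9 + 2 = -7)
U(I) = -5
w(H) = -7 + H (w(H) = H - 7 = -7 + H)
a(l) = -12*l (a(l) = (-7 - 5)*l = -12*l)
W(F) = 6 + 2*F
n(G, D) = 149 (n(G, D) = (6 + 2*0) - 1*(-143) = (6 + 0) + 143 = 6 + 143 = 149)
1/n(268, a(-2)) = 1/149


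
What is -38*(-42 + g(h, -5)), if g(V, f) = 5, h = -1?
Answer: 1406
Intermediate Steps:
-38*(-42 + g(h, -5)) = -38*(-42 + 5) = -38*(-37) = 1406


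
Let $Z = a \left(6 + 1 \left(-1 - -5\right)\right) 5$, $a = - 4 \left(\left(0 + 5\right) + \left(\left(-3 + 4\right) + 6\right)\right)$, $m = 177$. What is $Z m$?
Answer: $-424800$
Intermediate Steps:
$a = -48$ ($a = - 4 \left(5 + \left(1 + 6\right)\right) = - 4 \left(5 + 7\right) = \left(-4\right) 12 = -48$)
$Z = -2400$ ($Z = - 48 \left(6 + 1 \left(-1 - -5\right)\right) 5 = - 48 \left(6 + 1 \left(-1 + 5\right)\right) 5 = - 48 \left(6 + 1 \cdot 4\right) 5 = - 48 \left(6 + 4\right) 5 = \left(-48\right) 10 \cdot 5 = \left(-480\right) 5 = -2400$)
$Z m = \left(-2400\right) 177 = -424800$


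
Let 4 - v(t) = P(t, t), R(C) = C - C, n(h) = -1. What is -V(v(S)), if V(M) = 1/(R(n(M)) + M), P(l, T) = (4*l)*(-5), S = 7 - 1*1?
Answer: -1/124 ≈ -0.0080645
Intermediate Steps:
R(C) = 0
S = 6 (S = 7 - 1 = 6)
P(l, T) = -20*l
v(t) = 4 + 20*t (v(t) = 4 - (-20)*t = 4 + 20*t)
V(M) = 1/M (V(M) = 1/(0 + M) = 1/M)
-V(v(S)) = -1/(4 + 20*6) = -1/(4 + 120) = -1/124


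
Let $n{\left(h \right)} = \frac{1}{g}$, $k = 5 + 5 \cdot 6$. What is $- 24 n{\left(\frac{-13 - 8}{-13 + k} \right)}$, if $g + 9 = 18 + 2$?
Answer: $- \frac{24}{11} \approx -2.1818$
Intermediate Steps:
$g = 11$ ($g = -9 + \left(18 + 2\right) = -9 + 20 = 11$)
$k = 35$ ($k = 5 + 30 = 35$)
$n{\left(h \right)} = \frac{1}{11}$
$- 24 n{\left(\frac{-13 - 8}{-13 + k} \right)} = \left(-24\right) \frac{1}{11} = - \frac{24}{11}$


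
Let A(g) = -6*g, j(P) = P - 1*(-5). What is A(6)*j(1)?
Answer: -216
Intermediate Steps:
j(P) = 5 + P (j(P) = P + 5 = 5 + P)
A(6)*j(1) = (-6*6)*(5 + 1) = -36*6 = -216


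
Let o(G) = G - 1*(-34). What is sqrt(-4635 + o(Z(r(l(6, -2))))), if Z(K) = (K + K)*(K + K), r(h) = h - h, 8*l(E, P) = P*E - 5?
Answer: I*sqrt(4601) ≈ 67.831*I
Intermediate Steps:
l(E, P) = -5/8 + E*P/8 (l(E, P) = (P*E - 5)/8 = (E*P - 5)/8 = (-5 + E*P)/8 = -5/8 + E*P/8)
r(h) = 0
Z(K) = 4*K**2 (Z(K) = (2*K)*(2*K) = 4*K**2)
o(G) = 34 + G (o(G) = G + 34 = 34 + G)
sqrt(-4635 + o(Z(r(l(6, -2))))) = sqrt(-4635 + (34 + 4*0**2)) = sqrt(-4635 + (34 + 4*0)) = sqrt(-4635 + (34 + 0)) = sqrt(-4635 + 34) = sqrt(-4601) = I*sqrt(4601)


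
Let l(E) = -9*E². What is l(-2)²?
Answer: 1296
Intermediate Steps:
l(-2)² = (-9*(-2)²)² = (-9*4)² = (-36)² = 1296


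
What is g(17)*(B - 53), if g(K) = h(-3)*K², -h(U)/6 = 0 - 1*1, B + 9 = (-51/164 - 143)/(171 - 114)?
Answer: -9173149/82 ≈ -1.1187e+5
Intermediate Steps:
B = -5665/492 (B = -9 + (-51/164 - 143)/(171 - 114) = -9 + (-51*1/164 - 143)/57 = -9 + (-51/164 - 143)*(1/57) = -9 - 23503/164*1/57 = -9 - 1237/492 = -5665/492 ≈ -11.514)
h(U) = 6 (h(U) = -6*(0 - 1*1) = -6*(0 - 1) = -6*(-1) = 6)
g(K) = 6*K²
g(17)*(B - 53) = (6*17²)*(-5665/492 - 53) = (6*289)*(-31741/492) = 1734*(-31741/492) = -9173149/82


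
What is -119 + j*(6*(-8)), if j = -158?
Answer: 7465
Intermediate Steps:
-119 + j*(6*(-8)) = -119 - 948*(-8) = -119 - 158*(-48) = -119 + 7584 = 7465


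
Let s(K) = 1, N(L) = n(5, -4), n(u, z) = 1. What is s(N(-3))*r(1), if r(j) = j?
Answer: 1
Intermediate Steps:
N(L) = 1
s(N(-3))*r(1) = 1*1 = 1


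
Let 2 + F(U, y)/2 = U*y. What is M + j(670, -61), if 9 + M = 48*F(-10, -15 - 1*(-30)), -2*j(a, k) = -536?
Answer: -14333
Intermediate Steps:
j(a, k) = 268 (j(a, k) = -1/2*(-536) = 268)
F(U, y) = -4 + 2*U*y (F(U, y) = -4 + 2*(U*y) = -4 + 2*U*y)
M = -14601 (M = -9 + 48*(-4 + 2*(-10)*(-15 - 1*(-30))) = -9 + 48*(-4 + 2*(-10)*(-15 + 30)) = -9 + 48*(-4 + 2*(-10)*15) = -9 + 48*(-4 - 300) = -9 + 48*(-304) = -9 - 14592 = -14601)
M + j(670, -61) = -14601 + 268 = -14333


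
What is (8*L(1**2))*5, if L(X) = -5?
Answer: -200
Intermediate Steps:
(8*L(1**2))*5 = (8*(-5))*5 = -40*5 = -200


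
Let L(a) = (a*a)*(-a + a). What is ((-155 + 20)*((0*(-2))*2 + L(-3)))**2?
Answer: 0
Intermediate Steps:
L(a) = 0 (L(a) = a**2*0 = 0)
((-155 + 20)*((0*(-2))*2 + L(-3)))**2 = ((-155 + 20)*((0*(-2))*2 + 0))**2 = (-135*(0*2 + 0))**2 = (-135*(0 + 0))**2 = (-135*0)**2 = 0**2 = 0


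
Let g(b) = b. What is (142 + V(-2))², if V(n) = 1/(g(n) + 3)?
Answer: 20449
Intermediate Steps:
V(n) = 1/(3 + n) (V(n) = 1/(n + 3) = 1/(3 + n))
(142 + V(-2))² = (142 + 1/(3 - 2))² = (142 + 1/1)² = (142 + 1)² = 143² = 20449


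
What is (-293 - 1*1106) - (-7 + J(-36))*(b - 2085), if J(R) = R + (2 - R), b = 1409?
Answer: -4779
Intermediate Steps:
J(R) = 2
(-293 - 1*1106) - (-7 + J(-36))*(b - 2085) = (-293 - 1*1106) - (-7 + 2)*(1409 - 2085) = (-293 - 1106) - (-5)*(-676) = -1399 - 1*3380 = -1399 - 3380 = -4779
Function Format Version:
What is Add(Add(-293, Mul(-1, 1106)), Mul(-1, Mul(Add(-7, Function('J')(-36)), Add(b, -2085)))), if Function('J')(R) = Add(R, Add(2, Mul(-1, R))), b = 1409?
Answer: -4779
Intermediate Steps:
Function('J')(R) = 2
Add(Add(-293, Mul(-1, 1106)), Mul(-1, Mul(Add(-7, Function('J')(-36)), Add(b, -2085)))) = Add(Add(-293, Mul(-1, 1106)), Mul(-1, Mul(Add(-7, 2), Add(1409, -2085)))) = Add(Add(-293, -1106), Mul(-1, Mul(-5, -676))) = Add(-1399, Mul(-1, 3380)) = Add(-1399, -3380) = -4779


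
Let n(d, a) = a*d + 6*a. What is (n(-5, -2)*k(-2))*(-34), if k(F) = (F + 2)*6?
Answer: 0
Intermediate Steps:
n(d, a) = 6*a + a*d
k(F) = 12 + 6*F (k(F) = (2 + F)*6 = 12 + 6*F)
(n(-5, -2)*k(-2))*(-34) = ((-2*(6 - 5))*(12 + 6*(-2)))*(-34) = ((-2*1)*(12 - 12))*(-34) = -2*0*(-34) = 0*(-34) = 0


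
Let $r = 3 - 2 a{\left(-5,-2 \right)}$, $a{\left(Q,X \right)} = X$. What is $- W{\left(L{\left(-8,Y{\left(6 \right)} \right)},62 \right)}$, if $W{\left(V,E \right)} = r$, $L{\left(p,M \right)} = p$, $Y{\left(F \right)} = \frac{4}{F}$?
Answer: $-7$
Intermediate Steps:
$r = 7$ ($r = 3 - -4 = 3 + 4 = 7$)
$W{\left(V,E \right)} = 7$
$- W{\left(L{\left(-8,Y{\left(6 \right)} \right)},62 \right)} = \left(-1\right) 7 = -7$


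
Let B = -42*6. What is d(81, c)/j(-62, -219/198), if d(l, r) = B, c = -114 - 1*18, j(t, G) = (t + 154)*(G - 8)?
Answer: 4158/13823 ≈ 0.30080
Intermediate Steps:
j(t, G) = (-8 + G)*(154 + t) (j(t, G) = (154 + t)*(-8 + G) = (-8 + G)*(154 + t))
B = -252
c = -132 (c = -114 - 18 = -132)
d(l, r) = -252
d(81, c)/j(-62, -219/198) = -252/(-1232 - 8*(-62) + 154*(-219/198) - 219/198*(-62)) = -252/(-1232 + 496 + 154*(-219*1/198) - 219*1/198*(-62)) = -252/(-1232 + 496 + 154*(-73/66) - 73/66*(-62)) = -252/(-1232 + 496 - 511/3 + 2263/33) = -252/(-27646/33) = -252*(-33/27646) = 4158/13823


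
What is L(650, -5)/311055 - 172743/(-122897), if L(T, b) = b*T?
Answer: 10666631723/7645545267 ≈ 1.3951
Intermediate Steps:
L(T, b) = T*b
L(650, -5)/311055 - 172743/(-122897) = (650*(-5))/311055 - 172743/(-122897) = -3250*1/311055 - 172743*(-1/122897) = -650/62211 + 172743/122897 = 10666631723/7645545267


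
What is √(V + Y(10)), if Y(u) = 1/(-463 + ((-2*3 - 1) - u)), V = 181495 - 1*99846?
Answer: √1175745570/120 ≈ 285.74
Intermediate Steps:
V = 81649 (V = 181495 - 99846 = 81649)
Y(u) = 1/(-470 - u) (Y(u) = 1/(-463 + ((-6 - 1) - u)) = 1/(-463 + (-7 - u)) = 1/(-470 - u))
√(V + Y(10)) = √(81649 - 1/(470 + 10)) = √(81649 - 1/480) = √(39191519/480) = √1175745570/120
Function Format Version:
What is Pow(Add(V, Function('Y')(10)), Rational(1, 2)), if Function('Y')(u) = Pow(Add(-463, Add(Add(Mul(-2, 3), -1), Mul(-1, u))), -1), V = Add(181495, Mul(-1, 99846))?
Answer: Mul(Rational(1, 120), Pow(1175745570, Rational(1, 2))) ≈ 285.74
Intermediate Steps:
V = 81649 (V = Add(181495, -99846) = 81649)
Function('Y')(u) = Pow(Add(-470, Mul(-1, u)), -1) (Function('Y')(u) = Pow(Add(-463, Add(Add(-6, -1), Mul(-1, u))), -1) = Pow(Add(-463, Add(-7, Mul(-1, u))), -1) = Pow(Add(-470, Mul(-1, u)), -1))
Pow(Add(V, Function('Y')(10)), Rational(1, 2)) = Pow(Add(81649, Mul(-1, Pow(Add(470, 10), -1))), Rational(1, 2)) = Pow(Add(81649, Mul(-1, Pow(480, -1))), Rational(1, 2)) = Pow(Add(81649, Mul(-1, Rational(1, 480))), Rational(1, 2)) = Pow(Add(81649, Rational(-1, 480)), Rational(1, 2)) = Pow(Rational(39191519, 480), Rational(1, 2)) = Mul(Rational(1, 120), Pow(1175745570, Rational(1, 2)))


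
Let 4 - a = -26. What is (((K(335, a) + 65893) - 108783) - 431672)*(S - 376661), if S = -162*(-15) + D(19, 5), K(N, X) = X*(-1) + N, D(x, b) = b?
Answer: 177479300082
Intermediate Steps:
a = 30 (a = 4 - 1*(-26) = 4 + 26 = 30)
K(N, X) = N - X (K(N, X) = -X + N = N - X)
S = 2435 (S = -162*(-15) + 5 = 2430 + 5 = 2435)
(((K(335, a) + 65893) - 108783) - 431672)*(S - 376661) = ((((335 - 1*30) + 65893) - 108783) - 431672)*(2435 - 376661) = ((((335 - 30) + 65893) - 108783) - 431672)*(-374226) = (((305 + 65893) - 108783) - 431672)*(-374226) = ((66198 - 108783) - 431672)*(-374226) = (-42585 - 431672)*(-374226) = -474257*(-374226) = 177479300082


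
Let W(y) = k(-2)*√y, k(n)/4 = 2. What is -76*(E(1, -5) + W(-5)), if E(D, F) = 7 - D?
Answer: -456 - 608*I*√5 ≈ -456.0 - 1359.5*I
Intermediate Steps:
k(n) = 8 (k(n) = 4*2 = 8)
W(y) = 8*√y
-76*(E(1, -5) + W(-5)) = -76*((7 - 1*1) + 8*√(-5)) = -76*((7 - 1) + 8*(I*√5)) = -76*(6 + 8*I*√5) = -456 - 608*I*√5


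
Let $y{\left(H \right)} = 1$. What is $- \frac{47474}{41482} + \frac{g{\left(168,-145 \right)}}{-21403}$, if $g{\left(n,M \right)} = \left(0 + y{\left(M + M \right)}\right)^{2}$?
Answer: $- \frac{72580536}{63417089} \approx -1.1445$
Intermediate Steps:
$g{\left(n,M \right)} = 1$ ($g{\left(n,M \right)} = \left(0 + 1\right)^{2} = 1^{2} = 1$)
$- \frac{47474}{41482} + \frac{g{\left(168,-145 \right)}}{-21403} = - \frac{47474}{41482} + 1 \frac{1}{-21403} = \left(-47474\right) \frac{1}{41482} + 1 \left(- \frac{1}{21403}\right) = - \frac{3391}{2963} - \frac{1}{21403} = - \frac{72580536}{63417089}$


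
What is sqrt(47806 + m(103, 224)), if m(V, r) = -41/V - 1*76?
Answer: sqrt(506363347)/103 ≈ 218.47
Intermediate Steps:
m(V, r) = -76 - 41/V (m(V, r) = -41/V - 76 = -76 - 41/V)
sqrt(47806 + m(103, 224)) = sqrt(47806 + (-76 - 41/103)) = sqrt(47806 - 7869/103) = sqrt(4916149/103) = sqrt(506363347)/103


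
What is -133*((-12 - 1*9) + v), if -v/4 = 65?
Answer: 37373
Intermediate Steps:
v = -260 (v = -4*65 = -260)
-133*((-12 - 1*9) + v) = -133*((-12 - 1*9) - 260) = -133*((-12 - 9) - 260) = -133*(-21 - 260) = -133*(-281) = 37373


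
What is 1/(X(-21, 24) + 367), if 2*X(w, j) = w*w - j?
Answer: 2/1151 ≈ 0.0017376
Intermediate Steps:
X(w, j) = w²/2 - j/2 (X(w, j) = (w*w - j)/2 = (w² - j)/2 = w²/2 - j/2)
1/(X(-21, 24) + 367) = 1/(((½)*(-21)² - ½*24) + 367) = 1/(((½)*441 - 12) + 367) = 1/((441/2 - 12) + 367) = 1/(417/2 + 367) = 1/(1151/2) = 2/1151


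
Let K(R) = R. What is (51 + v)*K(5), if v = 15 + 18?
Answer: 420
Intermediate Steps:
v = 33
(51 + v)*K(5) = (51 + 33)*5 = 84*5 = 420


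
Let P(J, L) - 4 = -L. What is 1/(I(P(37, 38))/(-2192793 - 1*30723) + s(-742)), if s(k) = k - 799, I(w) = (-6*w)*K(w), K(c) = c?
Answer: -185293/285535935 ≈ -0.00064893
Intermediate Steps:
P(J, L) = 4 - L
I(w) = -6*w² (I(w) = (-6*w)*w = -6*w²)
s(k) = -799 + k
1/(I(P(37, 38))/(-2192793 - 1*30723) + s(-742)) = 1/((-6*(4 - 1*38)²)/(-2192793 - 1*30723) + (-799 - 742)) = 1/((-6*(4 - 38)²)/(-2192793 - 30723) - 1541) = 1/(-6*(-34)²/(-2223516) - 1541) = 1/(-6*1156*(-1/2223516) - 1541) = 1/(-6936*(-1/2223516) - 1541) = 1/(578/185293 - 1541) = 1/(-285535935/185293) = -185293/285535935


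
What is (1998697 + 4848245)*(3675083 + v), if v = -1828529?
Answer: 12643248137868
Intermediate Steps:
(1998697 + 4848245)*(3675083 + v) = (1998697 + 4848245)*(3675083 - 1828529) = 6846942*1846554 = 12643248137868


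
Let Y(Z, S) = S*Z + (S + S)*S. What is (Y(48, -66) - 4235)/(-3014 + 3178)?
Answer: 1309/164 ≈ 7.9817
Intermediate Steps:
Y(Z, S) = 2*S² + S*Z (Y(Z, S) = S*Z + (2*S)*S = S*Z + 2*S² = 2*S² + S*Z)
(Y(48, -66) - 4235)/(-3014 + 3178) = (-66*(48 + 2*(-66)) - 4235)/(-3014 + 3178) = (-66*(48 - 132) - 4235)/164 = (-66*(-84) - 4235)*(1/164) = (5544 - 4235)*(1/164) = 1309*(1/164) = 1309/164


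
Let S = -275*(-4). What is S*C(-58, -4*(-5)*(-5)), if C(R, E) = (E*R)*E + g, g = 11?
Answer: -637987900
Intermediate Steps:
C(R, E) = 11 + R*E**2 (C(R, E) = (E*R)*E + 11 = R*E**2 + 11 = 11 + R*E**2)
S = 1100
S*C(-58, -4*(-5)*(-5)) = 1100*(11 - 58*(-4*(-5)*(-5))**2) = 1100*(11 - 58*(20*(-5))**2) = 1100*(11 - 58*(-100)**2) = 1100*(11 - 58*10000) = 1100*(11 - 580000) = 1100*(-579989) = -637987900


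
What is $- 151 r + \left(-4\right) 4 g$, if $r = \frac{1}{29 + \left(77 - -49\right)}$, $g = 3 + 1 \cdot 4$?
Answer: $- \frac{17511}{155} \approx -112.97$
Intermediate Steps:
$g = 7$ ($g = 3 + 4 = 7$)
$r = \frac{1}{155}$ ($r = \frac{1}{29 + \left(77 + 49\right)} = \frac{1}{29 + 126} = \frac{1}{155} \approx 0.0064516$)
$- 151 r + \left(-4\right) 4 g = \left(-151\right) \frac{1}{155} + \left(-4\right) 4 \cdot 7 = - \frac{151}{155} - 112 = - \frac{17511}{155}$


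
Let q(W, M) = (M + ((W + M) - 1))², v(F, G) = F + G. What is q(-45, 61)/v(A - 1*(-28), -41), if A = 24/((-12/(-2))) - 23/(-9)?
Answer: -25992/29 ≈ -896.28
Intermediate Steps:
A = 59/9 (A = 24/((-12*(-½))) - 23*(-⅑) = 24/6 + 23/9 = 24*(⅙) + 23/9 = 4 + 23/9 = 59/9 ≈ 6.5556)
q(W, M) = (-1 + W + 2*M)² (q(W, M) = (M + ((M + W) - 1))² = (M + (-1 + M + W))² = (-1 + W + 2*M)²)
q(-45, 61)/v(A - 1*(-28), -41) = (-1 - 45 + 2*61)²/((59/9 - 1*(-28)) - 41) = (-1 - 45 + 122)²/((59/9 + 28) - 41) = 76²/(311/9 - 41) = 5776/(-58/9) = 5776*(-9/58) = -25992/29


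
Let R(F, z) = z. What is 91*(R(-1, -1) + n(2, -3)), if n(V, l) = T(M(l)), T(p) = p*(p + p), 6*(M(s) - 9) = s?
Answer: 26117/2 ≈ 13059.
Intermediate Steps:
M(s) = 9 + s/6
T(p) = 2*p² (T(p) = p*(2*p) = 2*p²)
n(V, l) = 2*(9 + l/6)²
91*(R(-1, -1) + n(2, -3)) = 91*(-1 + (54 - 3)²/18) = 91*(-1 + (1/18)*51²) = 91*(-1 + (1/18)*2601) = 91*(-1 + 289/2) = 91*(287/2) = 26117/2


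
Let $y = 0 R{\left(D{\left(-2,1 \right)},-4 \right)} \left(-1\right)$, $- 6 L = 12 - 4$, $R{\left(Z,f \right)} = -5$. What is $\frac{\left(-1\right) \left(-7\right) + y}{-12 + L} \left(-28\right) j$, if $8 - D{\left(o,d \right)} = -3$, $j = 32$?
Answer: $\frac{2352}{5} \approx 470.4$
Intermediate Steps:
$D{\left(o,d \right)} = 11$ ($D{\left(o,d \right)} = 8 - -3 = 8 + 3 = 11$)
$L = - \frac{4}{3}$ ($L = - \frac{12 - 4}{6} = \left(- \frac{1}{6}\right) 8 = - \frac{4}{3} \approx -1.3333$)
$y = 0$ ($y = 0 \left(-5\right) \left(-1\right) = 0 \left(-1\right) = 0$)
$\frac{\left(-1\right) \left(-7\right) + y}{-12 + L} \left(-28\right) j = \frac{\left(-1\right) \left(-7\right) + 0}{-12 - \frac{4}{3}} \left(-28\right) 32 = \frac{7 + 0}{- \frac{40}{3}} \left(-28\right) 32 = 7 \left(- \frac{3}{40}\right) \left(-28\right) 32 = \left(- \frac{21}{40}\right) \left(-28\right) 32 = \frac{147}{10} \cdot 32 = \frac{2352}{5}$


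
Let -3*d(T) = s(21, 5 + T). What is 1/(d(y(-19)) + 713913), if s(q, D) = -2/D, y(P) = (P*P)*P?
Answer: 10281/7339739552 ≈ 1.4007e-6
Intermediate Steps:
y(P) = P**3 (y(P) = P**2*P = P**3)
d(T) = 2/(3*(5 + T)) (d(T) = -(-2)/(3*(5 + T)) = 2/(3*(5 + T)))
1/(d(y(-19)) + 713913) = 1/(2/(3*(5 + (-19)**3)) + 713913) = 1/(2/(3*(5 - 6859)) + 713913) = 1/((2/3)/(-6854) + 713913) = 1/((2/3)*(-1/6854) + 713913) = 1/(-1/10281 + 713913) = 1/(7339739552/10281) = 10281/7339739552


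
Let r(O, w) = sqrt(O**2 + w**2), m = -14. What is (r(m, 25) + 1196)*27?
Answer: 32292 + 27*sqrt(821) ≈ 33066.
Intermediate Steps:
(r(m, 25) + 1196)*27 = (sqrt((-14)**2 + 25**2) + 1196)*27 = (sqrt(196 + 625) + 1196)*27 = (sqrt(821) + 1196)*27 = (1196 + sqrt(821))*27 = 32292 + 27*sqrt(821)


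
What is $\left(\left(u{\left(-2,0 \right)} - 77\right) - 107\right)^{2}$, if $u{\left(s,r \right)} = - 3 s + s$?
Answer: $32400$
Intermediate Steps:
$u{\left(s,r \right)} = - 2 s$
$\left(\left(u{\left(-2,0 \right)} - 77\right) - 107\right)^{2} = \left(\left(\left(-2\right) \left(-2\right) - 77\right) - 107\right)^{2} = \left(\left(4 - 77\right) - 107\right)^{2} = \left(-73 - 107\right)^{2} = \left(-180\right)^{2} = 32400$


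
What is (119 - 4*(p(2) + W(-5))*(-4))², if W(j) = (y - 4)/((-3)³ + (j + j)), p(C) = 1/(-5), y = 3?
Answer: 462379009/34225 ≈ 13510.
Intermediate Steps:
p(C) = -⅕
W(j) = -1/(-27 + 2*j) (W(j) = (3 - 4)/((-3)³ + (j + j)) = -1/(-27 + 2*j))
(119 - 4*(p(2) + W(-5))*(-4))² = (119 - 4*(-⅕ - 1/(-27 + 2*(-5)))*(-4))² = (119 - 4*(-⅕ - 1/(-27 - 10))*(-4))² = (119 - 4*(-⅕ - 1/(-37))*(-4))² = (119 - 4*(-⅕ - 1*(-1/37))*(-4))² = (119 - 4*(-⅕ + 1/37)*(-4))² = (119 - 4*(-32/185)*(-4))² = (119 + (128/185)*(-4))² = (119 - 512/185)² = (21503/185)² = 462379009/34225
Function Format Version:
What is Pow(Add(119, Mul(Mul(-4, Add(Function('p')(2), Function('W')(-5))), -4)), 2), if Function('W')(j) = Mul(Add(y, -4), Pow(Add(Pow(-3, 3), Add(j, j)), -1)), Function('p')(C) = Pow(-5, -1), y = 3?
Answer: Rational(462379009, 34225) ≈ 13510.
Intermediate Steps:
Function('p')(C) = Rational(-1, 5)
Function('W')(j) = Mul(-1, Pow(Add(-27, Mul(2, j)), -1)) (Function('W')(j) = Mul(Add(3, -4), Pow(Add(Pow(-3, 3), Add(j, j)), -1)) = Mul(-1, Pow(Add(-27, Mul(2, j)), -1)))
Pow(Add(119, Mul(Mul(-4, Add(Function('p')(2), Function('W')(-5))), -4)), 2) = Pow(Add(119, Mul(Mul(-4, Add(Rational(-1, 5), Mul(-1, Pow(Add(-27, Mul(2, -5)), -1)))), -4)), 2) = Pow(Add(119, Mul(Mul(-4, Add(Rational(-1, 5), Mul(-1, Pow(Add(-27, -10), -1)))), -4)), 2) = Pow(Add(119, Mul(Mul(-4, Add(Rational(-1, 5), Mul(-1, Pow(-37, -1)))), -4)), 2) = Pow(Add(119, Mul(Mul(-4, Add(Rational(-1, 5), Mul(-1, Rational(-1, 37)))), -4)), 2) = Pow(Add(119, Mul(Mul(-4, Add(Rational(-1, 5), Rational(1, 37))), -4)), 2) = Pow(Add(119, Mul(Mul(-4, Rational(-32, 185)), -4)), 2) = Pow(Add(119, Mul(Rational(128, 185), -4)), 2) = Pow(Add(119, Rational(-512, 185)), 2) = Pow(Rational(21503, 185), 2) = Rational(462379009, 34225)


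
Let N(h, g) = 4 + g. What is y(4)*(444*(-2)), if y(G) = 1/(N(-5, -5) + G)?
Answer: -296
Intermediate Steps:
y(G) = 1/(-1 + G) (y(G) = 1/((4 - 5) + G) = 1/(-1 + G))
y(4)*(444*(-2)) = (444*(-2))/(-1 + 4) = -888/3 = (1/3)*(-888) = -296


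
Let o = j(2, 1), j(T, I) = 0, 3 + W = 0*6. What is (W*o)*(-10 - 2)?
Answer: 0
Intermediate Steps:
W = -3 (W = -3 + 0*6 = -3 + 0 = -3)
o = 0
(W*o)*(-10 - 2) = (-3*0)*(-10 - 2) = 0*(-12) = 0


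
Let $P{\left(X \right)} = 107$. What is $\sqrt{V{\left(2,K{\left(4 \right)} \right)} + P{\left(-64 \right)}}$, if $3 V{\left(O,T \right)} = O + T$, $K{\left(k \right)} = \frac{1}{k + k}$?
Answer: $\frac{\sqrt{15510}}{12} \approx 10.378$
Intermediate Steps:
$K{\left(k \right)} = \frac{1}{2 k}$
$V{\left(O,T \right)} = \frac{O}{3} + \frac{T}{3}$ ($V{\left(O,T \right)} = \frac{O + T}{3} = \frac{O}{3} + \frac{T}{3}$)
$\sqrt{V{\left(2,K{\left(4 \right)} \right)} + P{\left(-64 \right)}} = \sqrt{\left(\frac{1}{3} \cdot 2 + \frac{\frac{1}{2} \cdot \frac{1}{4}}{3}\right) + 107} = \sqrt{\left(\frac{2}{3} + \frac{\frac{1}{2} \cdot \frac{1}{4}}{3}\right) + 107} = \sqrt{\left(\frac{2}{3} + \frac{1}{3} \cdot \frac{1}{8}\right) + 107} = \sqrt{\left(\frac{2}{3} + \frac{1}{24}\right) + 107} = \sqrt{\frac{17}{24} + 107} = \sqrt{\frac{2585}{24}} = \frac{\sqrt{15510}}{12}$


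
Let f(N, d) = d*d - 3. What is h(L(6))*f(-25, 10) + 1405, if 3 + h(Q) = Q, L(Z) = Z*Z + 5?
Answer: 5091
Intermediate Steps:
f(N, d) = -3 + d**2 (f(N, d) = d**2 - 3 = -3 + d**2)
L(Z) = 5 + Z**2 (L(Z) = Z**2 + 5 = 5 + Z**2)
h(Q) = -3 + Q
h(L(6))*f(-25, 10) + 1405 = (-3 + (5 + 6**2))*(-3 + 10**2) + 1405 = (-3 + (5 + 36))*(-3 + 100) + 1405 = (-3 + 41)*97 + 1405 = 38*97 + 1405 = 3686 + 1405 = 5091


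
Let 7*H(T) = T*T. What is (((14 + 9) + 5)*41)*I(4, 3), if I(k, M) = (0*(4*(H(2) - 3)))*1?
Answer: 0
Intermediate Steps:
H(T) = T²/7 (H(T) = (T*T)/7 = T²/7)
I(k, M) = 0 (I(k, M) = (0*(4*((⅐)*2² - 3)))*1 = (0*(4*((⅐)*4 - 3)))*1 = (0*(4*(4/7 - 3)))*1 = (0*(4*(-17/7)))*1 = (0*(-68/7))*1 = 0*1 = 0)
(((14 + 9) + 5)*41)*I(4, 3) = (((14 + 9) + 5)*41)*0 = ((23 + 5)*41)*0 = (28*41)*0 = 1148*0 = 0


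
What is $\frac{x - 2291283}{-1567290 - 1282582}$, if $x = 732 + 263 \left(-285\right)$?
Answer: $\frac{1182753}{1424936} \approx 0.83004$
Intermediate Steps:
$x = -74223$ ($x = 732 - 74955 = -74223$)
$\frac{x - 2291283}{-1567290 - 1282582} = \frac{-74223 - 2291283}{-1567290 - 1282582} = - \frac{2365506}{-2849872} = \left(-2365506\right) \left(- \frac{1}{2849872}\right) = \frac{1182753}{1424936}$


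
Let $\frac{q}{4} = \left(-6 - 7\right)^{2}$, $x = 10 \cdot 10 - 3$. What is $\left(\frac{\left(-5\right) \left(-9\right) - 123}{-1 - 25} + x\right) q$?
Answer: $67600$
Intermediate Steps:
$x = 97$ ($x = 100 - 3 = 97$)
$q = 676$ ($q = 4 \left(-6 - 7\right)^{2} = 4 \left(-13\right)^{2} = 4 \cdot 169 = 676$)
$\left(\frac{\left(-5\right) \left(-9\right) - 123}{-1 - 25} + x\right) q = \left(\frac{\left(-5\right) \left(-9\right) - 123}{-1 - 25} + 97\right) 676 = \left(\frac{45 - 123}{-26} + 97\right) 676 = \left(\left(-78\right) \left(- \frac{1}{26}\right) + 97\right) 676 = \left(3 + 97\right) 676 = 100 \cdot 676 = 67600$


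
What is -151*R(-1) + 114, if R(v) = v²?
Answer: -37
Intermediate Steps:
-151*R(-1) + 114 = -151*(-1)² + 114 = -151*1 + 114 = -151 + 114 = -37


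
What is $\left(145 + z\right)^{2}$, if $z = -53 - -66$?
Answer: $24964$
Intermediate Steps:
$z = 13$ ($z = -53 + 66 = 13$)
$\left(145 + z\right)^{2} = \left(145 + 13\right)^{2} = 158^{2} = 24964$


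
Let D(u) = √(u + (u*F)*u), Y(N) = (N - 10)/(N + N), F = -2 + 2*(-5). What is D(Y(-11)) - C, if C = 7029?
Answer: -7029 + I*√4830/22 ≈ -7029.0 + 3.159*I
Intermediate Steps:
F = -12 (F = -2 - 10 = -12)
Y(N) = (-10 + N)/(2*N) (Y(N) = (-10 + N)/((2*N)) = (-10 + N)*(1/(2*N)) = (-10 + N)/(2*N))
D(u) = √(u - 12*u²) (D(u) = √(u + (u*(-12))*u) = √(u + (-12*u)*u) = √(u - 12*u²))
D(Y(-11)) - C = √(((½)*(-10 - 11)/(-11))*(1 - 6*(-10 - 11)/(-11))) - 1*7029 = √(((½)*(-1/11)*(-21))*(1 - 6*(-1)*(-21)/11)) - 7029 = √(21*(1 - 12*21/22)/22) - 7029 = √(21*(1 - 126/11)/22) - 7029 = √((21/22)*(-115/11)) - 7029 = √(-2415/242) - 7029 = I*√4830/22 - 7029 = -7029 + I*√4830/22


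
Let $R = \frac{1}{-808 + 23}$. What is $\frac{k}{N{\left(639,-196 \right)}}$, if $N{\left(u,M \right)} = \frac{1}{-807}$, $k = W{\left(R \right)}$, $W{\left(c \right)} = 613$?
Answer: $-494691$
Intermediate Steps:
$R = - \frac{1}{785}$ ($R = \frac{1}{-785} = - \frac{1}{785} \approx -0.0012739$)
$k = 613$
$N{\left(u,M \right)} = - \frac{1}{807}$
$\frac{k}{N{\left(639,-196 \right)}} = \frac{613}{- \frac{1}{807}} = 613 \left(-807\right) = -494691$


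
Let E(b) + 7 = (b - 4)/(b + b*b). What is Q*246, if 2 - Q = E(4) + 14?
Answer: -1230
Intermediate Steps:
E(b) = -7 + (-4 + b)/(b + b²) (E(b) = -7 + (b - 4)/(b + b*b) = -7 + (-4 + b)/(b + b²))
Q = -5 (Q = 2 - ((-4 - 7*4² - 6*4)/(4*(1 + 4)) + 14) = 2 - ((¼)*(-4 - 7*16 - 24)/5 + 14) = 2 - ((¼)*(⅕)*(-4 - 112 - 24) + 14) = 2 - ((¼)*(⅕)*(-140) + 14) = 2 - (-7 + 14) = 2 - 1*7 = 2 - 7 = -5)
Q*246 = -5*246 = -1230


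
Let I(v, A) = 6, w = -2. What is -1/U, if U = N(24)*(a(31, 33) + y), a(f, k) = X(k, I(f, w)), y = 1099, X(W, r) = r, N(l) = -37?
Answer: 1/40885 ≈ 2.4459e-5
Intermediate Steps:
a(f, k) = 6
U = -40885 (U = -37*(6 + 1099) = -37*1105 = -40885)
-1/U = -1/(-40885) = -1*(-1/40885) = 1/40885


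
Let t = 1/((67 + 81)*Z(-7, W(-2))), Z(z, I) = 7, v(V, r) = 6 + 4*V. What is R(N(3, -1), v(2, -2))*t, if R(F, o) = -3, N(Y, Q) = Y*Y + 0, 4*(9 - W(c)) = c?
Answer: -3/1036 ≈ -0.0028958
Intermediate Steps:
W(c) = 9 - c/4
N(Y, Q) = Y² (N(Y, Q) = Y² + 0 = Y²)
t = 1/1036 (t = 1/((67 + 81)*7) = 1/(148*7) = 1/1036 ≈ 0.00096525)
R(N(3, -1), v(2, -2))*t = -3*1/1036 = -3/1036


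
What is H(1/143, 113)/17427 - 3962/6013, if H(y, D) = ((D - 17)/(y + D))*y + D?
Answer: -4932137998/7559745465 ≈ -0.65242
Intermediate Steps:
H(y, D) = D + y*(-17 + D)/(D + y) (H(y, D) = ((-17 + D)/(D + y))*y + D = y*(-17 + D)/(D + y) + D = D + y*(-17 + D)/(D + y))
H(1/143, 113)/17427 - 3962/6013 = ((113² - 17/143 + 2*113/143)/(113 + 1/143))/17427 - 3962/6013 = ((12769 - 17*1/143 + 2*113*(1/143))/(113 + 1/143))*(1/17427) - 3962*1/6013 = ((12769 - 17/143 + 226/143)/(16160/143))*(1/17427) - 566/859 = ((143/16160)*(166016/13))*(1/17427) - 566/859 = (57068/505)*(1/17427) - 566/859 = 57068/8800635 - 566/859 = -4932137998/7559745465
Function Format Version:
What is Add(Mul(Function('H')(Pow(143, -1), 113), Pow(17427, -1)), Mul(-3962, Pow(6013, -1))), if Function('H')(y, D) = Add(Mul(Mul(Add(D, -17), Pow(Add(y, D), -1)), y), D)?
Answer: Rational(-4932137998, 7559745465) ≈ -0.65242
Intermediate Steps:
Function('H')(y, D) = Add(D, Mul(y, Pow(Add(D, y), -1), Add(-17, D))) (Function('H')(y, D) = Add(Mul(Mul(Add(-17, D), Pow(Add(D, y), -1)), y), D) = Add(Mul(Mul(Pow(Add(D, y), -1), Add(-17, D)), y), D) = Add(Mul(y, Pow(Add(D, y), -1), Add(-17, D)), D) = Add(D, Mul(y, Pow(Add(D, y), -1), Add(-17, D))))
Add(Mul(Function('H')(Pow(143, -1), 113), Pow(17427, -1)), Mul(-3962, Pow(6013, -1))) = Add(Mul(Mul(Pow(Add(113, Pow(143, -1)), -1), Add(Pow(113, 2), Mul(-17, Pow(143, -1)), Mul(2, 113, Pow(143, -1)))), Pow(17427, -1)), Mul(-3962, Pow(6013, -1))) = Add(Mul(Mul(Pow(Add(113, Rational(1, 143)), -1), Add(12769, Mul(-17, Rational(1, 143)), Mul(2, 113, Rational(1, 143)))), Rational(1, 17427)), Mul(-3962, Rational(1, 6013))) = Add(Mul(Mul(Pow(Rational(16160, 143), -1), Add(12769, Rational(-17, 143), Rational(226, 143))), Rational(1, 17427)), Rational(-566, 859)) = Add(Mul(Mul(Rational(143, 16160), Rational(166016, 13)), Rational(1, 17427)), Rational(-566, 859)) = Add(Mul(Rational(57068, 505), Rational(1, 17427)), Rational(-566, 859)) = Add(Rational(57068, 8800635), Rational(-566, 859)) = Rational(-4932137998, 7559745465)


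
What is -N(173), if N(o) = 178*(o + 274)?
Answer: -79566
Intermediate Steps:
N(o) = 48772 + 178*o (N(o) = 178*(274 + o) = 48772 + 178*o)
-N(173) = -(48772 + 178*173) = -(48772 + 30794) = -1*79566 = -79566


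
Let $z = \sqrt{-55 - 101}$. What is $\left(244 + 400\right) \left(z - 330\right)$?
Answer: $-212520 + 1288 i \sqrt{39} \approx -2.1252 \cdot 10^{5} + 8043.6 i$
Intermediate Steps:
$z = 2 i \sqrt{39}$ ($z = \sqrt{-156} = 2 i \sqrt{39} \approx 12.49 i$)
$\left(244 + 400\right) \left(z - 330\right) = \left(244 + 400\right) \left(2 i \sqrt{39} - 330\right) = 644 \left(-330 + 2 i \sqrt{39}\right) = -212520 + 1288 i \sqrt{39}$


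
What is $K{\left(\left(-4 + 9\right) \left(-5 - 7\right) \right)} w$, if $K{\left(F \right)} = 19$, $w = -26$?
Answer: $-494$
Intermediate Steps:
$K{\left(\left(-4 + 9\right) \left(-5 - 7\right) \right)} w = 19 \left(-26\right) = -494$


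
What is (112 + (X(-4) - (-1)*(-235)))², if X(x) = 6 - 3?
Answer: 14400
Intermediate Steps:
X(x) = 3
(112 + (X(-4) - (-1)*(-235)))² = (112 + (3 - (-1)*(-235)))² = (112 + (3 - 1*235))² = (112 + (3 - 235))² = (112 - 232)² = (-120)² = 14400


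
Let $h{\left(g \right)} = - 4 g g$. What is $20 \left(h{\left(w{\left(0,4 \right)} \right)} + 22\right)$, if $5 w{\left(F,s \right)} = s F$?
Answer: $440$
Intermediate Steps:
$w{\left(F,s \right)} = \frac{F s}{5}$ ($w{\left(F,s \right)} = \frac{s F}{5} = \frac{F s}{5}$)
$h{\left(g \right)} = - 4 g^{2}$
$20 \left(h{\left(w{\left(0,4 \right)} \right)} + 22\right) = 20 \left(- 4 \left(\frac{1}{5} \cdot 0 \cdot 4\right)^{2} + 22\right) = 20 \left(- 4 \cdot 0^{2} + 22\right) = 20 \left(\left(-4\right) 0 + 22\right) = 20 \left(0 + 22\right) = 20 \cdot 22 = 440$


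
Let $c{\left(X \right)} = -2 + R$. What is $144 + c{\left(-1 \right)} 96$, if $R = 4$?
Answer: $336$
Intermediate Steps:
$c{\left(X \right)} = 2$ ($c{\left(X \right)} = -2 + 4 = 2$)
$144 + c{\left(-1 \right)} 96 = 144 + 2 \cdot 96 = 144 + 192 = 336$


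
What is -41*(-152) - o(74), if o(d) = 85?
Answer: 6147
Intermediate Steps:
-41*(-152) - o(74) = -41*(-152) - 1*85 = 6232 - 85 = 6147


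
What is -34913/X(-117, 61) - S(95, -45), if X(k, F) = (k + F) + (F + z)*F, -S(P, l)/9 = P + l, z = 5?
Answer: 1751587/3970 ≈ 441.21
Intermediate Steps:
S(P, l) = -9*P - 9*l (S(P, l) = -9*(P + l) = -9*P - 9*l)
X(k, F) = F + k + F*(5 + F) (X(k, F) = (k + F) + (F + 5)*F = (F + k) + (5 + F)*F = (F + k) + F*(5 + F) = F + k + F*(5 + F))
-34913/X(-117, 61) - S(95, -45) = -34913/(-117 + 61**2 + 6*61) - (-9*95 - 9*(-45)) = -34913/(-117 + 3721 + 366) - (-855 + 405) = -34913/3970 - 1*(-450) = -34913*1/3970 + 450 = -34913/3970 + 450 = 1751587/3970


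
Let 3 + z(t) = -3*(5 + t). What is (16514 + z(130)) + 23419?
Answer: 39525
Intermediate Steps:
z(t) = -18 - 3*t (z(t) = -3 - 3*(5 + t) = -3 + (-15 - 3*t) = -18 - 3*t)
(16514 + z(130)) + 23419 = (16514 + (-18 - 3*130)) + 23419 = (16514 + (-18 - 390)) + 23419 = (16514 - 408) + 23419 = 16106 + 23419 = 39525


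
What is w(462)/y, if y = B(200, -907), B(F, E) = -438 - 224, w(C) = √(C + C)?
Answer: -√231/331 ≈ -0.045917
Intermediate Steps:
w(C) = √2*√C (w(C) = √(2*C) = √2*√C)
B(F, E) = -662
y = -662
w(462)/y = (√2*√462)/(-662) = (2*√231)*(-1/662) = -√231/331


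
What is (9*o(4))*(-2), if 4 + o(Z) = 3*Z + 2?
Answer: -180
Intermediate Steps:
o(Z) = -2 + 3*Z (o(Z) = -4 + (3*Z + 2) = -4 + (2 + 3*Z) = -2 + 3*Z)
(9*o(4))*(-2) = (9*(-2 + 3*4))*(-2) = (9*(-2 + 12))*(-2) = (9*10)*(-2) = 90*(-2) = -180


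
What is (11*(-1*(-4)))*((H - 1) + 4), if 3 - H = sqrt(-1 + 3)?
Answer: 264 - 44*sqrt(2) ≈ 201.77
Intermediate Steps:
H = 3 - sqrt(2) (H = 3 - sqrt(-1 + 3) = 3 - sqrt(2) ≈ 1.5858)
(11*(-1*(-4)))*((H - 1) + 4) = (11*(-1*(-4)))*(((3 - sqrt(2)) - 1) + 4) = (11*4)*((2 - sqrt(2)) + 4) = 44*(6 - sqrt(2)) = 264 - 44*sqrt(2)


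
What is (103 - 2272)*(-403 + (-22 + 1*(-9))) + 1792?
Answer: 943138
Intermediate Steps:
(103 - 2272)*(-403 + (-22 + 1*(-9))) + 1792 = -2169*(-403 + (-22 - 9)) + 1792 = -2169*(-403 - 31) + 1792 = -2169*(-434) + 1792 = 941346 + 1792 = 943138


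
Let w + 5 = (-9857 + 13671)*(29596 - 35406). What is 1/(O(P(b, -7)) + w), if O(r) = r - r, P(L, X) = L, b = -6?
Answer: -1/22159345 ≈ -4.5128e-8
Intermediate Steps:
w = -22159345 (w = -5 + (-9857 + 13671)*(29596 - 35406) = -5 + 3814*(-5810) = -5 - 22159340 = -22159345)
O(r) = 0
1/(O(P(b, -7)) + w) = 1/(0 - 22159345) = 1/(-22159345) = -1/22159345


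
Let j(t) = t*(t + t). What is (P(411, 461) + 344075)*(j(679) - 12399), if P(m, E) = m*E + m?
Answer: 485731605631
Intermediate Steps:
j(t) = 2*t² (j(t) = t*(2*t) = 2*t²)
P(m, E) = m + E*m (P(m, E) = E*m + m = m + E*m)
(P(411, 461) + 344075)*(j(679) - 12399) = (411*(1 + 461) + 344075)*(2*679² - 12399) = (411*462 + 344075)*(2*461041 - 12399) = (189882 + 344075)*(922082 - 12399) = 533957*909683 = 485731605631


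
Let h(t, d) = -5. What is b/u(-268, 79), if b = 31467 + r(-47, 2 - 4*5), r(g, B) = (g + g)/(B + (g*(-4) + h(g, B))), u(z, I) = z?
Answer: -5191961/44220 ≈ -117.41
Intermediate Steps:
r(g, B) = 2*g/(-5 + B - 4*g) (r(g, B) = (g + g)/(B + (g*(-4) - 5)) = (2*g)/(B + (-4*g - 5)) = (2*g)/(B + (-5 - 4*g)) = (2*g)/(-5 + B - 4*g) = 2*g/(-5 + B - 4*g))
b = 5191961/165 (b = 31467 - 2*(-47)/(5 - (2 - 4*5) + 4*(-47)) = 31467 - 2*(-47)/(5 - (2 - 20) - 188) = 31467 - 2*(-47)/(5 - 1*(-18) - 188) = 31467 - 2*(-47)/(5 + 18 - 188) = 31467 - 2*(-47)/(-165) = 31467 - 2*(-47)*(-1/165) = 31467 - 94/165 = 5191961/165 ≈ 31466.)
b/u(-268, 79) = (5191961/165)/(-268) = (5191961/165)*(-1/268) = -5191961/44220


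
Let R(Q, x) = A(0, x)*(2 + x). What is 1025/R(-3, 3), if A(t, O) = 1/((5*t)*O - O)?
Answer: -615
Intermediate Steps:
A(t, O) = 1/(-O + 5*O*t) (A(t, O) = 1/(5*O*t - O) = 1/(-O + 5*O*t))
R(Q, x) = -(2 + x)/x (R(Q, x) = (1/(x*(-1 + 5*0)))*(2 + x) = (1/(x*(-1 + 0)))*(2 + x) = (1/(x*(-1)))*(2 + x) = (-1/x)*(2 + x) = -(2 + x)/x)
1025/R(-3, 3) = 1025/((-2 - 1*3)/3) = 1025/((-2 - 3)/3) = 1025/((1/3)*(-5)) = 1025/(-5/3) = -3/5*1025 = -615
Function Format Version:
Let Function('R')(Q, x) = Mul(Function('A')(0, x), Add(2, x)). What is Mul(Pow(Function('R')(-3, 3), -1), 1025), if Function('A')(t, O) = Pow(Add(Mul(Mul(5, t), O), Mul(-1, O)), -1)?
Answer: -615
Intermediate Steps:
Function('A')(t, O) = Pow(Add(Mul(-1, O), Mul(5, O, t)), -1) (Function('A')(t, O) = Pow(Add(Mul(5, O, t), Mul(-1, O)), -1) = Pow(Add(Mul(-1, O), Mul(5, O, t)), -1))
Function('R')(Q, x) = Mul(-1, Pow(x, -1), Add(2, x)) (Function('R')(Q, x) = Mul(Mul(Pow(x, -1), Pow(Add(-1, Mul(5, 0)), -1)), Add(2, x)) = Mul(Mul(Pow(x, -1), Pow(Add(-1, 0), -1)), Add(2, x)) = Mul(Mul(Pow(x, -1), Pow(-1, -1)), Add(2, x)) = Mul(Mul(Pow(x, -1), -1), Add(2, x)) = Mul(Mul(-1, Pow(x, -1)), Add(2, x)) = Mul(-1, Pow(x, -1), Add(2, x)))
Mul(Pow(Function('R')(-3, 3), -1), 1025) = Mul(Pow(Mul(Pow(3, -1), Add(-2, Mul(-1, 3))), -1), 1025) = Mul(Pow(Mul(Rational(1, 3), Add(-2, -3)), -1), 1025) = Mul(Pow(Mul(Rational(1, 3), -5), -1), 1025) = Mul(Pow(Rational(-5, 3), -1), 1025) = Mul(Rational(-3, 5), 1025) = -615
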